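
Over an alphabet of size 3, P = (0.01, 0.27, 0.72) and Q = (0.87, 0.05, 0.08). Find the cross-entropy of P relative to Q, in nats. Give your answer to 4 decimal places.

2.6288 nats

H(P,Q) = −Σ p·ln q.
  −0.01·ln(0.87) = 0.00139
  −0.27·ln(0.05) = 0.80885
  −0.72·ln(0.08) = 1.81852
H(P,Q) = 2.6288 nats.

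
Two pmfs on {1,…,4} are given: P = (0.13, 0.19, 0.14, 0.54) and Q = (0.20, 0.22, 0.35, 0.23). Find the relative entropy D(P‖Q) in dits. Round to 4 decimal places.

D(P‖Q) = Σ p·log₁₀(p/q).
  0.13·log₁₀(0.13/0.20) = -0.02432
  0.19·log₁₀(0.19/0.22) = -0.01210
  0.14·log₁₀(0.14/0.35) = -0.05571
  0.54·log₁₀(0.54/0.23) = 0.20016
D(P‖Q) = 0.1080 dits.

0.1080 dits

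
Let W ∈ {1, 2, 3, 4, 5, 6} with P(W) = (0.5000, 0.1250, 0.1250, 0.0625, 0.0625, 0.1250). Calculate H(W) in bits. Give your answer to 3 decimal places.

2.125 bits

H(W) = −Σ p·log₂ p.
  −(0.5000)·log₂(0.5000) = 0.5000
  −(0.1250)·log₂(0.1250) = 0.3750
  −(0.1250)·log₂(0.1250) = 0.3750
  −(0.0625)·log₂(0.0625) = 0.2500
  −(0.0625)·log₂(0.0625) = 0.2500
  −(0.1250)·log₂(0.1250) = 0.3750
Sum: 0.5000 + 0.3750 + 0.3750 + 0.2500 + 0.2500 + 0.3750 = 2.125 bits.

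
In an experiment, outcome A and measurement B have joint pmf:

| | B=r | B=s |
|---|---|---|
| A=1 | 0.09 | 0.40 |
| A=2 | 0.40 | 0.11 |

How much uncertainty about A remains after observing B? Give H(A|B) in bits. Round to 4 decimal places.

0.7208 bits

Chain rule: H(A|B) = H(A,B) − H(B).
Marginals: p(A) = (0.4900, 0.5100), p(B) = (0.4900, 0.5100).
H(A,B) = 1.7205 bits; H(B) = 0.9997 bits.
H(A|B) = 1.7205 − 0.9997 = 0.7208 bits.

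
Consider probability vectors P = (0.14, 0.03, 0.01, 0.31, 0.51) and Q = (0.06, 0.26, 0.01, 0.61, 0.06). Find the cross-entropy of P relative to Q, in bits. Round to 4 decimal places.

H(P,Q) = −Σ p·log₂ q.
  −0.14·log₂(0.06) = 0.56825
  −0.03·log₂(0.26) = 0.05830
  −0.01·log₂(0.01) = 0.06644
  −0.31·log₂(0.61) = 0.22107
  −0.51·log₂(0.06) = 2.07004
H(P,Q) = 2.9841 bits.

2.9841 bits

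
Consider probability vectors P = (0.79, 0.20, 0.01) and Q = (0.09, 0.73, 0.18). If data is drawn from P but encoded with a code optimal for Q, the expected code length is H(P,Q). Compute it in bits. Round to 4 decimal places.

H(P,Q) = −Σ p·log₂ q.
  −0.79·log₂(0.09) = 2.74441
  −0.20·log₂(0.73) = 0.09081
  −0.01·log₂(0.18) = 0.02474
H(P,Q) = 2.8600 bits.

2.8600 bits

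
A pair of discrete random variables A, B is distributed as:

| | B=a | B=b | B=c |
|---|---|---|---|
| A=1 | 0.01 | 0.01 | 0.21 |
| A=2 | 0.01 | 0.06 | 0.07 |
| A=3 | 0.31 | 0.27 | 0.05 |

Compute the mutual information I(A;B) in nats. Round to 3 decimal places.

Marginals: p(A) = (0.2300, 0.1400, 0.6300), p(B) = (0.3300, 0.3400, 0.3300).
I(A;B) = H(A) + H(B) − H(A,B).
H(A) = 0.9044, H(B) = 1.0985, H(A,B) = 1.6872.
I(A;B) = 0.9044 + 1.0985 − 1.6872 = 0.316 nats.

0.316 nats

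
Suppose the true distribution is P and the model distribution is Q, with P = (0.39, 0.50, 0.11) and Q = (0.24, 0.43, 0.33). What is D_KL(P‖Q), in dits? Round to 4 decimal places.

D(P‖Q) = Σ p·log₁₀(p/q).
  0.39·log₁₀(0.39/0.24) = 0.08223
  0.50·log₁₀(0.50/0.43) = 0.03275
  0.11·log₁₀(0.11/0.33) = -0.05248
D(P‖Q) = 0.0625 dits.

0.0625 dits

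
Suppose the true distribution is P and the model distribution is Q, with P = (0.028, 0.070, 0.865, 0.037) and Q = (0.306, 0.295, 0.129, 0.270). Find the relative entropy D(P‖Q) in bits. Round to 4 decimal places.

2.0267 bits

D(P‖Q) = Σ p·log₂(p/q).
  0.028·log₂(0.028/0.306) = -0.09660
  0.070·log₂(0.070/0.295) = -0.14527
  0.865·log₂(0.865/0.129) = 2.37471
  0.037·log₂(0.037/0.270) = -0.10609
D(P‖Q) = 2.0267 bits.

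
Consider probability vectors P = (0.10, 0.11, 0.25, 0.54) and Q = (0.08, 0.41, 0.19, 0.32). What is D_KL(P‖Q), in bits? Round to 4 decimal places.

0.3300 bits

D(P‖Q) = Σ p·log₂(p/q).
  0.10·log₂(0.10/0.08) = 0.03219
  0.11·log₂(0.11/0.41) = -0.20879
  0.25·log₂(0.25/0.19) = 0.09898
  0.54·log₂(0.54/0.32) = 0.40764
D(P‖Q) = 0.3300 bits.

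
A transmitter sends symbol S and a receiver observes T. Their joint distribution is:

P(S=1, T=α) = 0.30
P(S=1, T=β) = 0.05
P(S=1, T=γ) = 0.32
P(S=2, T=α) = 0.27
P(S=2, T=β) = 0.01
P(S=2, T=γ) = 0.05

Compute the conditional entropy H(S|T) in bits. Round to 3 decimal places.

0.819 bits

Chain rule: H(S|T) = H(S,T) − H(T).
Marginals: p(S) = (0.6700, 0.3300), p(T) = (0.5700, 0.0600, 0.3700).
H(S,T) = 2.0558 bits; H(T) = 1.2365 bits.
H(S|T) = 2.0558 − 1.2365 = 0.819 bits.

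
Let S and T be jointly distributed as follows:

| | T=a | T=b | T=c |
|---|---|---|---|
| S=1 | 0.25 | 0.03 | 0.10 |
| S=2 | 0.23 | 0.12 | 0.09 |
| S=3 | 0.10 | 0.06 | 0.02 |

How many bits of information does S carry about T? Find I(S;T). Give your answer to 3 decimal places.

0.058 bits

Marginals: p(S) = (0.3800, 0.4400, 0.1800), p(T) = (0.5800, 0.2100, 0.2100).
I(S;T) = Σ p(x,y)·log₂[p(x,y)/(p(x)p(y))].
  (1,a): 0.25·log₂(1.1343) = 0.0455
  (1,b): 0.03·log₂(0.3759) = -0.0423
  (1,c): 0.10·log₂(1.2531) = 0.0326
  (2,a): 0.23·log₂(0.9013) = -0.0345
  (2,b): 0.12·log₂(1.2987) = 0.0452
  (2,c): 0.09·log₂(0.9740) = -0.0034
  (3,a): 0.10·log₂(0.9579) = -0.0062
  (3,b): 0.06·log₂(1.5873) = 0.0400
  (3,c): 0.02·log₂(0.5291) = -0.0184
Sum = 0.058 bits.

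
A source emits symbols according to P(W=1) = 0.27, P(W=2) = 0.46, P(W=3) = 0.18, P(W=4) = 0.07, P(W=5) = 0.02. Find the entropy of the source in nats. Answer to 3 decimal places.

H(W) = −Σ p·ln p.
  −(0.27)·ln(0.27) = 0.3535
  −(0.46)·ln(0.46) = 0.3572
  −(0.18)·ln(0.18) = 0.3087
  −(0.07)·ln(0.07) = 0.1861
  −(0.02)·ln(0.02) = 0.0782
Sum: 0.3535 + 0.3572 + 0.3087 + 0.1861 + 0.0782 = 1.284 nats.

1.284 nats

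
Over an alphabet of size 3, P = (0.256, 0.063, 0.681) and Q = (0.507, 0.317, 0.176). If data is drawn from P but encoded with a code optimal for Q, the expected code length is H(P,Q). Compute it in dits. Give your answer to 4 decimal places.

0.6208 dits

H(P,Q) = −Σ p·log₁₀ q.
  −0.256·log₁₀(0.507) = 0.07552
  −0.063·log₁₀(0.317) = 0.03143
  −0.681·log₁₀(0.176) = 0.51381
H(P,Q) = 0.6208 dits.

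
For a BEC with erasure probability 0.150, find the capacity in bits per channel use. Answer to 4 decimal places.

Binary erasure channel: capacity C = 1 − ε.
C = 1 − 0.150 = 0.8500 bits per channel use.

0.8500 bits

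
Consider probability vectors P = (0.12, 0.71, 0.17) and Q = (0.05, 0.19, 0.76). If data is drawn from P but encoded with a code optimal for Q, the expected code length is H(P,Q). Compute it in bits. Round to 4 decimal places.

2.2870 bits

H(P,Q) = −Σ p·log₂ q.
  −0.12·log₂(0.05) = 0.51863
  −0.71·log₂(0.19) = 1.70111
  −0.17·log₂(0.76) = 0.06731
H(P,Q) = 2.2870 bits.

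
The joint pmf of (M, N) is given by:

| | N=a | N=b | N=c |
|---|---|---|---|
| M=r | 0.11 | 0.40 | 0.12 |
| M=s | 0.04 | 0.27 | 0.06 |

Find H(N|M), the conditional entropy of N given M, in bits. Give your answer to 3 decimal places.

1.235 bits

Chain rule: H(N|M) = H(M,N) − H(M).
Marginals: p(M) = (0.6300, 0.3700), p(N) = (0.1500, 0.6700, 0.1800).
H(M,N) = 2.1854 bits; H(M) = 0.9507 bits.
H(N|M) = 2.1854 − 0.9507 = 1.235 bits.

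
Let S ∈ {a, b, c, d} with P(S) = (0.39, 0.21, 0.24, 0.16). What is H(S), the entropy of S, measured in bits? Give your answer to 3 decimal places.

H(S) = −Σ p·log₂ p.
  −(0.39)·log₂(0.39) = 0.5298
  −(0.21)·log₂(0.21) = 0.4728
  −(0.24)·log₂(0.24) = 0.4941
  −(0.16)·log₂(0.16) = 0.4230
Sum: 0.5298 + 0.4728 + 0.4941 + 0.4230 = 1.920 bits.

1.920 bits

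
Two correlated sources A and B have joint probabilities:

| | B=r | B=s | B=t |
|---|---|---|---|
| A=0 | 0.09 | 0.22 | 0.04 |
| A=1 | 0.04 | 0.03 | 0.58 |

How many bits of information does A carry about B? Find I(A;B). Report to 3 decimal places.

Marginals: p(A) = (0.3500, 0.6500), p(B) = (0.1300, 0.2500, 0.6200).
I(A;B) = H(A) + H(B) − H(A,B).
H(A) = 0.9341, H(B) = 1.3102, H(A,B) = 1.7723.
I(A;B) = 0.9341 + 1.3102 − 1.7723 = 0.472 bits.

0.472 bits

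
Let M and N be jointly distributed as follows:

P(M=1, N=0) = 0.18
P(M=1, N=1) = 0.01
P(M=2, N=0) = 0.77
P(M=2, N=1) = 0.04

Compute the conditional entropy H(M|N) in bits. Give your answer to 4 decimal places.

0.7014 bits

Chain rule: H(M|N) = H(M,N) − H(N).
Marginals: p(M) = (0.1900, 0.8100), p(N) = (0.9500, 0.0500).
H(M,N) = 0.9878 bits; H(N) = 0.2864 bits.
H(M|N) = 0.9878 − 0.2864 = 0.7014 bits.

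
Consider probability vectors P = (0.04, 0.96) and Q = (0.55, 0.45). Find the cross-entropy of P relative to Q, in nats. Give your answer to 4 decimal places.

0.7905 nats

H(P,Q) = −Σ p·ln q.
  −0.04·ln(0.55) = 0.02391
  −0.96·ln(0.45) = 0.76657
H(P,Q) = 0.7905 nats.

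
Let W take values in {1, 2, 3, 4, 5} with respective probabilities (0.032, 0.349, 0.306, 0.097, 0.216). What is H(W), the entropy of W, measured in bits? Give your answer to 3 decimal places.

2.016 bits

H(W) = −Σ p·log₂ p.
  −(0.032)·log₂(0.032) = 0.1589
  −(0.349)·log₂(0.349) = 0.5300
  −(0.306)·log₂(0.306) = 0.5228
  −(0.097)·log₂(0.097) = 0.3265
  −(0.216)·log₂(0.216) = 0.4776
Sum: 0.1589 + 0.5300 + 0.5228 + 0.3265 + 0.4776 = 2.016 bits.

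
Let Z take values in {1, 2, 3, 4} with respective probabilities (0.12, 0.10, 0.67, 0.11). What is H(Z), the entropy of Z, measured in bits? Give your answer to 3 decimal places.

1.437 bits

H(Z) = −Σ p·log₂ p.
  −(0.12)·log₂(0.12) = 0.3671
  −(0.10)·log₂(0.10) = 0.3322
  −(0.67)·log₂(0.67) = 0.3871
  −(0.11)·log₂(0.11) = 0.3503
Sum: 0.3671 + 0.3322 + 0.3871 + 0.3503 = 1.437 bits.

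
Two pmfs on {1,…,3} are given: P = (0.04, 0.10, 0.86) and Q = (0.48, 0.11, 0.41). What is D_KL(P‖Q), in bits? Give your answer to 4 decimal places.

D(P‖Q) = Σ p·log₂(p/q).
  0.04·log₂(0.04/0.48) = -0.14340
  0.10·log₂(0.10/0.11) = -0.01375
  0.86·log₂(0.86/0.41) = 0.91909
D(P‖Q) = 0.7619 bits.

0.7619 bits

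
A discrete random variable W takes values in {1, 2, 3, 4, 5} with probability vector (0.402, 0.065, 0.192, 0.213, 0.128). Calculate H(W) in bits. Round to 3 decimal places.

H(W) = −Σ p·log₂ p.
  −(0.402)·log₂(0.402) = 0.5285
  −(0.065)·log₂(0.065) = 0.2563
  −(0.192)·log₂(0.192) = 0.4571
  −(0.213)·log₂(0.213) = 0.4752
  −(0.128)·log₂(0.128) = 0.3796
Sum: 0.5285 + 0.2563 + 0.4571 + 0.4752 + 0.3796 = 2.097 bits.

2.097 bits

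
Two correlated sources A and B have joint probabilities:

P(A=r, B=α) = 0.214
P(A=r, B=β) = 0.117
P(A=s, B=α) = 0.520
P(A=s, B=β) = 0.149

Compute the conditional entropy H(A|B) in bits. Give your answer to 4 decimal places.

Marginals: p(A) = (0.3310, 0.6690), p(B) = (0.7340, 0.2660).
H(A|B) = Σ p(B) · H(A|B=·).
  B=α: p=0.7340, H(A|B=α) = 0.8707
  B=β: p=0.2660, H(A|B=β) = 0.9895
Weighted sum = 0.9023 bits.

0.9023 bits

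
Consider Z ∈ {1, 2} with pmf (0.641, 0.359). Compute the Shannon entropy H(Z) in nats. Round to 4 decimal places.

0.6528 nats

H(Z) = −Σ p·ln p.
  −(0.641)·ln(0.641) = 0.28507
  −(0.359)·ln(0.359) = 0.36777
Sum: 0.28507 + 0.36777 = 0.6528 nats.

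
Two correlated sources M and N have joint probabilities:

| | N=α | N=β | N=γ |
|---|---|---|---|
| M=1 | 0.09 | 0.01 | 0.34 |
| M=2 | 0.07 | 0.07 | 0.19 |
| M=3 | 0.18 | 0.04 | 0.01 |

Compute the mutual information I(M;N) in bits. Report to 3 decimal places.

Marginals: p(M) = (0.4400, 0.3300, 0.2300), p(N) = (0.3400, 0.1200, 0.5400).
I(M;N) = Σ p(x,y)·log₂[p(x,y)/(p(x)p(y))].
  (1,α): 0.09·log₂(0.6016) = -0.0660
  (1,β): 0.01·log₂(0.1894) = -0.0240
  (1,γ): 0.34·log₂(1.4310) = 0.1758
  (2,α): 0.07·log₂(0.6239) = -0.0476
  (2,β): 0.07·log₂(1.7677) = 0.0575
  (2,γ): 0.19·log₂(1.0662) = 0.0176
  (3,α): 0.18·log₂(2.3018) = 0.2165
  (3,β): 0.04·log₂(1.4493) = 0.0214
  (3,γ): 0.01·log₂(0.0805) = -0.0363
Sum = 0.315 bits.

0.315 bits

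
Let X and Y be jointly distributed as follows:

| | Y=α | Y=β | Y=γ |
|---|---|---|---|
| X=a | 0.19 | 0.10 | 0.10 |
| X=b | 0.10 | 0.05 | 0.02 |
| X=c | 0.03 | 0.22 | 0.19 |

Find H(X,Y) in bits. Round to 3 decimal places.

H(X,Y) = −Σ p(x,y)·log₂ p(x,y) over all 9 cells.
  cell (a,α): −0.19·log₂0.19 = 0.4552
  cell (a,β): −0.10·log₂0.10 = 0.3322
  cell (a,γ): −0.10·log₂0.10 = 0.3322
  cell (b,α): −0.10·log₂0.10 = 0.3322
  cell (b,β): −0.05·log₂0.05 = 0.2161
  cell (b,γ): −0.02·log₂0.02 = 0.1129
  cell (c,α): −0.03·log₂0.03 = 0.1518
  cell (c,β): −0.22·log₂0.22 = 0.4806
  cell (c,γ): −0.19·log₂0.19 = 0.4552
Sum = 2.868 bits.

2.868 bits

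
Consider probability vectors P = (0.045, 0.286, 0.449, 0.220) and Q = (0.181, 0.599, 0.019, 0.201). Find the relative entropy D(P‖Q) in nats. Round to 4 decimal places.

D(P‖Q) = Σ p·ln(p/q).
  0.045·ln(0.045/0.181) = -0.06263
  0.286·ln(0.286/0.599) = -0.21143
  0.449·ln(0.449/0.019) = 1.42000
  0.220·ln(0.220/0.201) = 0.01987
D(P‖Q) = 1.1658 nats.

1.1658 nats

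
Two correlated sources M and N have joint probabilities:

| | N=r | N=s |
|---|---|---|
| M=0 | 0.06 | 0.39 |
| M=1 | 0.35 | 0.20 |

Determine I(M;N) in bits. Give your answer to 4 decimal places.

0.2015 bits

Marginals: p(M) = (0.4500, 0.5500), p(N) = (0.4100, 0.5900).
I(M;N) = H(M) + H(N) − H(M,N).
H(M) = 0.9928, H(N) = 0.9765, H(M,N) = 1.7678.
I(M;N) = 0.9928 + 0.9765 − 1.7678 = 0.2015 bits.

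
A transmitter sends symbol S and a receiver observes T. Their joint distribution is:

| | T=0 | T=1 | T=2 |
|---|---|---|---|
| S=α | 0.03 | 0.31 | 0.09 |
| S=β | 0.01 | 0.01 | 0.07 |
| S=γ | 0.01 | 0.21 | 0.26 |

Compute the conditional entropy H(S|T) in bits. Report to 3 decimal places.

1.207 bits

Marginals: p(S) = (0.4300, 0.0900, 0.4800), p(T) = (0.0500, 0.5300, 0.4200).
H(S|T) = Σ p(T) · H(S|T=·).
  T=0: p=0.0500, H(S|T=0) = 1.3710
  T=1: p=0.5300, H(S|T=1) = 1.0898
  T=2: p=0.4200, H(S|T=2) = 1.3354
Weighted sum = 1.207 bits.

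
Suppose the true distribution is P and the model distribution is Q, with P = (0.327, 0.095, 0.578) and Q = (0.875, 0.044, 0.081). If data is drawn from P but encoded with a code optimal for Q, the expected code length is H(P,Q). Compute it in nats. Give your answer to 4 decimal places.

1.7931 nats

H(P,Q) = −Σ p·ln q.
  −0.327·ln(0.875) = 0.04366
  −0.095·ln(0.044) = 0.29674
  −0.578·ln(0.081) = 1.45269
H(P,Q) = 1.7931 nats.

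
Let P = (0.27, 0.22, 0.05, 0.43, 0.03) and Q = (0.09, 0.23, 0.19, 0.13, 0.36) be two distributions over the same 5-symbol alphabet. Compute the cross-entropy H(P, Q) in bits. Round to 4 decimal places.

2.8341 bits

H(P,Q) = −Σ p·log₂ q.
  −0.27·log₂(0.09) = 0.93796
  −0.22·log₂(0.23) = 0.46646
  −0.05·log₂(0.19) = 0.11980
  −0.43·log₂(0.13) = 1.26567
  −0.03·log₂(0.36) = 0.04422
H(P,Q) = 2.8341 bits.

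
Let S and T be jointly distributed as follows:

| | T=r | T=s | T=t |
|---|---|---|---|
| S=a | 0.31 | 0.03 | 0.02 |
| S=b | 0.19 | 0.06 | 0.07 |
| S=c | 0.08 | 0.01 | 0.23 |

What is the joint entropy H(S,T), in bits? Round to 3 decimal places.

H(S,T) = −Σ p(x,y)·log₂ p(x,y) over all 9 cells.
  cell (a,r): −0.31·log₂0.31 = 0.5238
  cell (a,s): −0.03·log₂0.03 = 0.1518
  cell (a,t): −0.02·log₂0.02 = 0.1129
  cell (b,r): −0.19·log₂0.19 = 0.4552
  cell (b,s): −0.06·log₂0.06 = 0.2435
  cell (b,t): −0.07·log₂0.07 = 0.2686
  cell (c,r): −0.08·log₂0.08 = 0.2915
  cell (c,s): −0.01·log₂0.01 = 0.0664
  cell (c,t): −0.23·log₂0.23 = 0.4877
Sum = 2.601 bits.

2.601 bits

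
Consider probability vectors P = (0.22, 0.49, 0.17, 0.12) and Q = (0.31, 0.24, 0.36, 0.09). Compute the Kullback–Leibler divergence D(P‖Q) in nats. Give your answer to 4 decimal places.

0.1813 nats

D(P‖Q) = Σ p·ln(p/q).
  0.22·ln(0.22/0.31) = -0.07545
  0.49·ln(0.49/0.24) = 0.34975
  0.17·ln(0.17/0.36) = -0.12755
  0.12·ln(0.12/0.09) = 0.03452
D(P‖Q) = 0.1813 nats.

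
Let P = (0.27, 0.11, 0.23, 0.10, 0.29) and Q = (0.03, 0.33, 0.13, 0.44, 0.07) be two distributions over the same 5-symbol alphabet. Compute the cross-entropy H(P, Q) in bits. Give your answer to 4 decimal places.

3.4499 bits

H(P,Q) = −Σ p·log₂ q.
  −0.27·log₂(0.03) = 1.36590
  −0.11·log₂(0.33) = 0.17594
  −0.23·log₂(0.13) = 0.67699
  −0.10·log₂(0.44) = 0.11844
  −0.29·log₂(0.07) = 1.11259
H(P,Q) = 3.4499 bits.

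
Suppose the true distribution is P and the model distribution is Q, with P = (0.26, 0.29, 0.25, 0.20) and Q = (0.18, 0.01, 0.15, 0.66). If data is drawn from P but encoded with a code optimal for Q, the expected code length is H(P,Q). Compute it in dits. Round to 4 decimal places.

1.0157 dits

H(P,Q) = −Σ p·log₁₀ q.
  −0.26·log₁₀(0.18) = 0.19363
  −0.29·log₁₀(0.01) = 0.58000
  −0.25·log₁₀(0.15) = 0.20598
  −0.20·log₁₀(0.66) = 0.03609
H(P,Q) = 1.0157 dits.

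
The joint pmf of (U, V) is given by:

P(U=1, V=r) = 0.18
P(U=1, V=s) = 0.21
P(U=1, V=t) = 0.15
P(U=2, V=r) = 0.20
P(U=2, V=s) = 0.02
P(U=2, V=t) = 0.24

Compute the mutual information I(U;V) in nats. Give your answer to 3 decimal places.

Marginals: p(U) = (0.5400, 0.4600), p(V) = (0.3800, 0.2300, 0.3900).
I(U;V) = H(U) + H(V) − H(U,V).
H(U) = 0.6899, H(V) = 1.0729, H(U,V) = 1.6636.
I(U;V) = 0.6899 + 1.0729 − 1.6636 = 0.099 nats.

0.099 nats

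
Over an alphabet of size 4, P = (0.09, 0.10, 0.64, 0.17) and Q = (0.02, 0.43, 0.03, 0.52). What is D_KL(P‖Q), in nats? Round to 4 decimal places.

1.7580 nats

D(P‖Q) = Σ p·ln(p/q).
  0.09·ln(0.09/0.02) = 0.13537
  0.10·ln(0.10/0.43) = -0.14586
  0.64·ln(0.64/0.03) = 1.95857
  0.17·ln(0.17/0.52) = -0.19007
D(P‖Q) = 1.7580 nats.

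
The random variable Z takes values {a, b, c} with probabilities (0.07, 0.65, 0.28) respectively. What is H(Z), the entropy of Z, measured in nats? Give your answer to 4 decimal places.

H(Z) = −Σ p·ln p.
  −(0.07)·ln(0.07) = 0.18615
  −(0.65)·ln(0.65) = 0.28001
  −(0.28)·ln(0.28) = 0.35643
Sum: 0.18615 + 0.28001 + 0.35643 = 0.8226 nats.

0.8226 nats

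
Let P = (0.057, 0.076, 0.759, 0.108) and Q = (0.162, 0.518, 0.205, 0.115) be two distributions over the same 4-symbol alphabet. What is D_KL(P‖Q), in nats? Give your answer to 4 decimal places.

D(P‖Q) = Σ p·ln(p/q).
  0.057·ln(0.057/0.162) = -0.05954
  0.076·ln(0.076/0.518) = -0.14586
  0.759·ln(0.759/0.205) = 0.99352
  0.108·ln(0.108/0.115) = -0.00678
D(P‖Q) = 0.7813 nats.

0.7813 nats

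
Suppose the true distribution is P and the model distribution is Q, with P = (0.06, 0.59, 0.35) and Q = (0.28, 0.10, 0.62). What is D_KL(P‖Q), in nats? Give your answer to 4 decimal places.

D(P‖Q) = Σ p·ln(p/q).
  0.06·ln(0.06/0.28) = -0.09243
  0.59·ln(0.59/0.10) = 1.04722
  0.35·ln(0.35/0.62) = -0.20013
D(P‖Q) = 0.7547 nats.

0.7547 nats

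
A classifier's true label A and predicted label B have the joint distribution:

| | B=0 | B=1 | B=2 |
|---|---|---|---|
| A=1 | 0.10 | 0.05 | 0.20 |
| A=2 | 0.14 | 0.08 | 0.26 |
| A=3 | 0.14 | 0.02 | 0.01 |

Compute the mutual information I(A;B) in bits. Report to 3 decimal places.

Marginals: p(A) = (0.3500, 0.4800, 0.1700), p(B) = (0.3800, 0.1500, 0.4700).
I(A;B) = Σ p(x,y)·log₂[p(x,y)/(p(x)p(y))].
  (1,0): 0.10·log₂(0.7519) = -0.0411
  (1,1): 0.05·log₂(0.9524) = -0.0035
  (1,2): 0.20·log₂(1.2158) = 0.0564
  (2,0): 0.14·log₂(0.7675) = -0.0534
  (2,1): 0.08·log₂(1.1111) = 0.0122
  (2,2): 0.26·log₂(1.1525) = 0.0532
  (3,0): 0.14·log₂(2.1672) = 0.1562
  (3,1): 0.02·log₂(0.7843) = -0.0070
  (3,2): 0.01·log₂(0.1252) = -0.0300
Sum = 0.143 bits.

0.143 bits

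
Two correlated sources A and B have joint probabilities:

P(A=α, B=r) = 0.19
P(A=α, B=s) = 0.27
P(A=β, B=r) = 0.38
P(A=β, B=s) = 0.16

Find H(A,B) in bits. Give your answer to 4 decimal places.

1.9187 bits

H(A,B) = −Σ p(x,y)·log₂ p(x,y) over all 4 cells.
  cell (α,r): −0.19·log₂0.19 = 0.45523
  cell (α,s): −0.27·log₂0.27 = 0.51002
  cell (β,r): −0.38·log₂0.38 = 0.53045
  cell (β,s): −0.16·log₂0.16 = 0.42302
Sum = 1.9187 bits.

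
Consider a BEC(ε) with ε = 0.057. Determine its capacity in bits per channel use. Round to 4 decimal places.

0.9430 bits

Binary erasure channel: capacity C = 1 − ε.
C = 1 − 0.057 = 0.9430 bits per channel use.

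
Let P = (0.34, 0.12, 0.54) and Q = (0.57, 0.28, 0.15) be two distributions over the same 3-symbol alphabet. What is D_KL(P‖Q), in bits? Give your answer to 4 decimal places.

D(P‖Q) = Σ p·log₂(p/q).
  0.34·log₂(0.34/0.57) = -0.25345
  0.12·log₂(0.12/0.28) = -0.14669
  0.54·log₂(0.54/0.15) = 0.99792
D(P‖Q) = 0.5978 bits.

0.5978 bits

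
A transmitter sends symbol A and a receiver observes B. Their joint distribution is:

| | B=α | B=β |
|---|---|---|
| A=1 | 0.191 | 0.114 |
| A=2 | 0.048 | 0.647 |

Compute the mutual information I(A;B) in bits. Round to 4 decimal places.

Marginals: p(A) = (0.3050, 0.6950), p(B) = (0.2390, 0.7610).
I(A;B) = Σ p(x,y)·log₂[p(x,y)/(p(x)p(y))].
  (1,α): 0.191·log₂(2.6202) = 0.26543
  (1,β): 0.114·log₂(0.4912) = -0.11693
  (2,α): 0.048·log₂(0.2890) = -0.08597
  (2,β): 0.647·log₂(1.2233) = 0.18814
Sum = 0.2507 bits.

0.2507 bits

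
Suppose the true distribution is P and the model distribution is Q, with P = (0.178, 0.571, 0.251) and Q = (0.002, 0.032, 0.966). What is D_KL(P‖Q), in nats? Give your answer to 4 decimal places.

D(P‖Q) = Σ p·ln(p/q).
  0.178·ln(0.178/0.002) = 0.79898
  0.571·ln(0.571/0.032) = 1.64542
  0.251·ln(0.251/0.966) = -0.33828
D(P‖Q) = 2.1061 nats.

2.1061 nats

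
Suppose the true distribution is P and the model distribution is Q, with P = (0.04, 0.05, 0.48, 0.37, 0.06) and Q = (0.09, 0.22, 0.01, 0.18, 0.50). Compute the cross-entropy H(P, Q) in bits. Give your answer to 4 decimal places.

4.4126 bits

H(P,Q) = −Σ p·log₂ q.
  −0.04·log₂(0.09) = 0.13896
  −0.05·log₂(0.22) = 0.10922
  −0.48·log₂(0.01) = 3.18905
  −0.37·log₂(0.18) = 0.91535
  −0.06·log₂(0.50) = 0.06000
H(P,Q) = 4.4126 bits.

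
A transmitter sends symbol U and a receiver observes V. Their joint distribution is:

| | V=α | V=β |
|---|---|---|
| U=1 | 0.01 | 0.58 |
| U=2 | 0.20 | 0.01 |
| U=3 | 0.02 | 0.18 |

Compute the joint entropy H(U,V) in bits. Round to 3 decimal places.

H(U,V) = −Σ p(x,y)·log₂ p(x,y) over all 6 cells.
  cell (1,α): −0.01·log₂0.01 = 0.0664
  cell (1,β): −0.58·log₂0.58 = 0.4558
  cell (2,α): −0.20·log₂0.20 = 0.4644
  cell (2,β): −0.01·log₂0.01 = 0.0664
  cell (3,α): −0.02·log₂0.02 = 0.1129
  cell (3,β): −0.18·log₂0.18 = 0.4453
Sum = 1.611 bits.

1.611 bits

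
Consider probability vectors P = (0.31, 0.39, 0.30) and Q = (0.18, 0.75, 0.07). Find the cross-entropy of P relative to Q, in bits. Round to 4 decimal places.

H(P,Q) = −Σ p·log₂ q.
  −0.31·log₂(0.18) = 0.76692
  −0.39·log₂(0.75) = 0.16186
  −0.30·log₂(0.07) = 1.15095
H(P,Q) = 2.0797 bits.

2.0797 bits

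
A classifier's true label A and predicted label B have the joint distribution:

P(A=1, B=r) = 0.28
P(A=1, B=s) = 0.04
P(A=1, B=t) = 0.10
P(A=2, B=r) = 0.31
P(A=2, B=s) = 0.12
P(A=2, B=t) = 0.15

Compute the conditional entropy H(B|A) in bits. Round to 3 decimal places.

1.352 bits

Chain rule: H(B|A) = H(A,B) − H(A).
Marginals: p(A) = (0.4200, 0.5800), p(B) = (0.5900, 0.1600, 0.2500).
H(A,B) = 2.3336 bits; H(A) = 0.9815 bits.
H(B|A) = 2.3336 − 0.9815 = 1.352 bits.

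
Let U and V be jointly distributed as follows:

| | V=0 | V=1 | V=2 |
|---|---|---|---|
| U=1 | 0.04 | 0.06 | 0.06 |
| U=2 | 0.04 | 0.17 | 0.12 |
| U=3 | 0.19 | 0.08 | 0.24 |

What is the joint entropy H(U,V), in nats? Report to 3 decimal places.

2.011 nats

H(U,V) = −Σ p(x,y)·ln p(x,y) over all 9 cells.
  cell (1,0): −0.04·ln0.04 = 0.1288
  cell (1,1): −0.06·ln0.06 = 0.1688
  cell (1,2): −0.06·ln0.06 = 0.1688
  cell (2,0): −0.04·ln0.04 = 0.1288
  cell (2,1): −0.17·ln0.17 = 0.3012
  cell (2,2): −0.12·ln0.12 = 0.2544
  cell (3,0): −0.19·ln0.19 = 0.3155
  cell (3,1): −0.08·ln0.08 = 0.2021
  cell (3,2): −0.24·ln0.24 = 0.3425
Sum = 2.011 nats.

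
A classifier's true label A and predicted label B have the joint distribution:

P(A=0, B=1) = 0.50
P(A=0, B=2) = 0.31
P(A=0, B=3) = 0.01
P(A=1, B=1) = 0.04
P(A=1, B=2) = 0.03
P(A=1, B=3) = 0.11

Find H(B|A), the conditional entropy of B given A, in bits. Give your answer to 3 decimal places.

1.098 bits

Chain rule: H(B|A) = H(A,B) − H(A).
Marginals: p(A) = (0.8200, 0.1800), p(B) = (0.5400, 0.3400, 0.1200).
H(A,B) = 1.7780 bits; H(A) = 0.6801 bits.
H(B|A) = 1.7780 − 0.6801 = 1.098 bits.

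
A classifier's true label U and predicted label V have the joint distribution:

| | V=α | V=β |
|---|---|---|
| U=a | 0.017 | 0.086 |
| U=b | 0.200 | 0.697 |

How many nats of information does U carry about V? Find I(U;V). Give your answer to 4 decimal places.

Marginals: p(U) = (0.1030, 0.8970), p(V) = (0.2170, 0.7830).
I(U;V) = H(U) + H(V) − H(U,V).
H(U) = 0.3316, H(V) = 0.5231, H(U,V) = 0.8537.
I(U;V) = 0.3316 + 0.5231 − 0.8537 = 0.0010 nats.

0.0010 nats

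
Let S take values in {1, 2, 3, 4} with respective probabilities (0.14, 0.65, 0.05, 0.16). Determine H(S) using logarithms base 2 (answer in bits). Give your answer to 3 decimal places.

1.440 bits

H(S) = −Σ p·log₂ p.
  −(0.14)·log₂(0.14) = 0.3971
  −(0.65)·log₂(0.65) = 0.4040
  −(0.05)·log₂(0.05) = 0.2161
  −(0.16)·log₂(0.16) = 0.4230
Sum: 0.3971 + 0.4040 + 0.2161 + 0.4230 = 1.440 bits.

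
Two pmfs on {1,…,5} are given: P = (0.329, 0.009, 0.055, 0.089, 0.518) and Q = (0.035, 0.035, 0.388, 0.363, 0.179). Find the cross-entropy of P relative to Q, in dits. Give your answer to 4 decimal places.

H(P,Q) = −Σ p·log₁₀ q.
  −0.329·log₁₀(0.035) = 0.47900
  −0.009·log₁₀(0.035) = 0.01310
  −0.055·log₁₀(0.388) = 0.02261
  −0.089·log₁₀(0.363) = 0.03917
  −0.518·log₁₀(0.179) = 0.38702
H(P,Q) = 0.9409 dits.

0.9409 dits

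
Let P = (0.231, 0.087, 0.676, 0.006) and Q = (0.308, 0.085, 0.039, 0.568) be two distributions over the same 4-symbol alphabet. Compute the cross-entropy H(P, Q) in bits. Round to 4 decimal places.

H(P,Q) = −Σ p·log₂ q.
  −0.231·log₂(0.308) = 0.39247
  −0.087·log₂(0.085) = 0.30941
  −0.676·log₂(0.039) = 3.16394
  −0.006·log₂(0.568) = 0.00490
H(P,Q) = 3.8707 bits.

3.8707 bits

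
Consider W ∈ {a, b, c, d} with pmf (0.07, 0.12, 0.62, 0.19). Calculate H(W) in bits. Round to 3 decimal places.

H(W) = −Σ p·log₂ p.
  −(0.07)·log₂(0.07) = 0.2686
  −(0.12)·log₂(0.12) = 0.3671
  −(0.62)·log₂(0.62) = 0.4276
  −(0.19)·log₂(0.19) = 0.4552
Sum: 0.2686 + 0.3671 + 0.4276 + 0.4552 = 1.518 bits.

1.518 bits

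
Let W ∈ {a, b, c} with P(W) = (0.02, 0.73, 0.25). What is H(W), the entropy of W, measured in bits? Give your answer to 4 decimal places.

0.9443 bits

H(W) = −Σ p·log₂ p.
  −(0.02)·log₂(0.02) = 0.11288
  −(0.73)·log₂(0.73) = 0.33144
  −(0.25)·log₂(0.25) = 0.50000
Sum: 0.11288 + 0.33144 + 0.50000 = 0.9443 bits.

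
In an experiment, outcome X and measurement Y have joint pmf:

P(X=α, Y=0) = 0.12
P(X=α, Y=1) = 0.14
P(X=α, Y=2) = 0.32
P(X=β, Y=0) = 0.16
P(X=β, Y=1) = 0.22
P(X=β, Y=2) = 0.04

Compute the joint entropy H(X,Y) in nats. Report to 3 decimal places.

H(X,Y) = −Σ p(x,y)·ln p(x,y) over all 6 cells.
  cell (α,0): −0.12·ln0.12 = 0.2544
  cell (α,1): −0.14·ln0.14 = 0.2753
  cell (α,2): −0.32·ln0.32 = 0.3646
  cell (β,0): −0.16·ln0.16 = 0.2932
  cell (β,1): −0.22·ln0.22 = 0.3331
  cell (β,2): −0.04·ln0.04 = 0.1288
Sum = 1.649 nats.

1.649 nats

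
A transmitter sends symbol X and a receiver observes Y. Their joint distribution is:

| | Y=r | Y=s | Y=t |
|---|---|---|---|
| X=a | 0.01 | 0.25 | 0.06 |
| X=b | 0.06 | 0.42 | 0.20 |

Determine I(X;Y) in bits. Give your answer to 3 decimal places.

0.022 bits

Marginals: p(X) = (0.3200, 0.6800), p(Y) = (0.0700, 0.6700, 0.2600).
I(X;Y) = Σ p(x,y)·log₂[p(x,y)/(p(x)p(y))].
  (a,r): 0.01·log₂(0.4464) = -0.0116
  (a,s): 0.25·log₂(1.1660) = 0.0554
  (a,t): 0.06·log₂(0.7212) = -0.0283
  (b,r): 0.06·log₂(1.2605) = 0.0200
  (b,s): 0.42·log₂(0.9219) = -0.0493
  (b,t): 0.20·log₂(1.1312) = 0.0356
Sum = 0.022 bits.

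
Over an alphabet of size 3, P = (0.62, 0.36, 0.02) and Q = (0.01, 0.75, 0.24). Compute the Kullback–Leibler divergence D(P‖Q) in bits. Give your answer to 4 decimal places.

3.2387 bits

D(P‖Q) = Σ p·log₂(p/q).
  0.62·log₂(0.62/0.01) = 3.69160
  0.36·log₂(0.36/0.75) = -0.38120
  0.02·log₂(0.02/0.24) = -0.07170
D(P‖Q) = 3.2387 bits.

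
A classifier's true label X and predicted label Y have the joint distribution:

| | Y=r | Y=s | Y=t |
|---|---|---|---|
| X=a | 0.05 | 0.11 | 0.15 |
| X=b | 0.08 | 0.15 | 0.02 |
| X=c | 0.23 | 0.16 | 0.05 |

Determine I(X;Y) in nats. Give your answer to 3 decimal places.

0.113 nats

Marginals: p(X) = (0.3100, 0.2500, 0.4400), p(Y) = (0.3600, 0.4200, 0.2200).
I(X;Y) = H(X) + H(Y) − H(X,Y).
H(X) = 1.0709, H(Y) = 1.0653, H(X,Y) = 2.0230.
I(X;Y) = 1.0709 + 1.0653 − 2.0230 = 0.113 nats.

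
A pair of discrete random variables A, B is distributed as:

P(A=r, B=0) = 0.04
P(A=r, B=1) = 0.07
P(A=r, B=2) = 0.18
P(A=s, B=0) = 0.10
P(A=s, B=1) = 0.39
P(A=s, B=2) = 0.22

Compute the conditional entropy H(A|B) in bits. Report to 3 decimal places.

Marginals: p(A) = (0.2900, 0.7100), p(B) = (0.1400, 0.4600, 0.4000).
H(A|B) = Σ p(B) · H(A|B=·).
  B=0: p=0.1400, H(A|B=0) = 0.8631
  B=1: p=0.4600, H(A|B=1) = 0.6153
  B=2: p=0.4000, H(A|B=2) = 0.9928
Weighted sum = 0.801 bits.

0.801 bits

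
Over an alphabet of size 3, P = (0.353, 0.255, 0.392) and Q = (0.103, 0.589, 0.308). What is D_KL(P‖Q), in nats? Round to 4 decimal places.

0.3159 nats

D(P‖Q) = Σ p·ln(p/q).
  0.353·ln(0.353/0.103) = 0.43480
  0.255·ln(0.255/0.589) = -0.21348
  0.392·ln(0.392/0.308) = 0.09454
D(P‖Q) = 0.3159 nats.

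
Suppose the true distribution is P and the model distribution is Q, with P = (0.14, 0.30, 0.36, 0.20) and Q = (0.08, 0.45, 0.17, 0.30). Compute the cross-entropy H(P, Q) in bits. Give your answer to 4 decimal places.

2.1234 bits

H(P,Q) = −Σ p·log₂ q.
  −0.14·log₂(0.08) = 0.51014
  −0.30·log₂(0.45) = 0.34560
  −0.36·log₂(0.17) = 0.92030
  −0.20·log₂(0.30) = 0.34739
H(P,Q) = 2.1234 bits.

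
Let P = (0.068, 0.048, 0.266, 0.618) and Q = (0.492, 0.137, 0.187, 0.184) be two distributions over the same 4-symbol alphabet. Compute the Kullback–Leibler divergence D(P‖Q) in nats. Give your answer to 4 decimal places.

0.6576 nats

D(P‖Q) = Σ p·ln(p/q).
  0.068·ln(0.068/0.492) = -0.13457
  0.048·ln(0.048/0.137) = -0.05034
  0.266·ln(0.266/0.187) = 0.09374
  0.618·ln(0.618/0.184) = 0.74874
D(P‖Q) = 0.6576 nats.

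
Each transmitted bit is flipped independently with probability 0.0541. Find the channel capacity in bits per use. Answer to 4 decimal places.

Binary symmetric channel: C = 1 − h₂(ε) where h₂ is the binary entropy function.
h₂(0.0541) = −0.0541·log₂0.0541 − 0.9459·log₂0.9459 = 0.3036.
C = 1 − 0.3036 = 0.6964 bits per channel use.

0.6964 bits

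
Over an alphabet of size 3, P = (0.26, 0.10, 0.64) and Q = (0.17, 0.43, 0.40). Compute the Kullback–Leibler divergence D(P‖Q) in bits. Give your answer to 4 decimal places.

0.3829 bits

D(P‖Q) = Σ p·log₂(p/q).
  0.26·log₂(0.26/0.17) = 0.15937
  0.10·log₂(0.10/0.43) = -0.21043
  0.64·log₂(0.64/0.40) = 0.43397
D(P‖Q) = 0.3829 bits.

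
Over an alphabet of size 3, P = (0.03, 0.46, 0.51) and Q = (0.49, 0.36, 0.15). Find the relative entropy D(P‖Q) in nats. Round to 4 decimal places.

D(P‖Q) = Σ p·ln(p/q).
  0.03·ln(0.03/0.49) = -0.08380
  0.46·ln(0.46/0.36) = 0.11276
  0.51·ln(0.51/0.15) = 0.62413
D(P‖Q) = 0.6531 nats.

0.6531 nats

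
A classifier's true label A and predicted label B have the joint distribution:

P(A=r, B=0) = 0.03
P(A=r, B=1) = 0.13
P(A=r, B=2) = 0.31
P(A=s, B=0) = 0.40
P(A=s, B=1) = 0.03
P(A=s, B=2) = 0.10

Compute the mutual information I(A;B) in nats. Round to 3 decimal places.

0.278 nats

Marginals: p(A) = (0.4700, 0.5300), p(B) = (0.4300, 0.1600, 0.4100).
I(A;B) = Σ p(x,y)·ln[p(x,y)/(p(x)p(y))].
  (r,0): 0.03·ln(0.1484) = -0.0572
  (r,1): 0.13·ln(1.7287) = 0.0712
  (r,2): 0.31·ln(1.6087) = 0.1474
  (s,0): 0.40·ln(1.7552) = 0.2250
  (s,1): 0.03·ln(0.3538) = -0.0312
  (s,2): 0.10·ln(0.4602) = -0.0776
Sum = 0.278 nats.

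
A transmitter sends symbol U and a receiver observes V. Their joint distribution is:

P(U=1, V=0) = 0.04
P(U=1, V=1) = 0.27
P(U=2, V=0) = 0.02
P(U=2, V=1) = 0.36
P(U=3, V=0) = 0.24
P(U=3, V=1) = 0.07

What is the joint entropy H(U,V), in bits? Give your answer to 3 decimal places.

2.102 bits

H(U,V) = −Σ p(x,y)·log₂ p(x,y) over all 6 cells.
  cell (1,0): −0.04·log₂0.04 = 0.1858
  cell (1,1): −0.27·log₂0.27 = 0.5100
  cell (2,0): −0.02·log₂0.02 = 0.1129
  cell (2,1): −0.36·log₂0.36 = 0.5306
  cell (3,0): −0.24·log₂0.24 = 0.4941
  cell (3,1): −0.07·log₂0.07 = 0.2686
Sum = 2.102 bits.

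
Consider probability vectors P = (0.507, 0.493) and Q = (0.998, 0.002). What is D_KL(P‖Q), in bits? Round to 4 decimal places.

3.4217 bits

D(P‖Q) = Σ p·log₂(p/q).
  0.507·log₂(0.507/0.998) = -0.49537
  0.493·log₂(0.493/0.002) = 3.91710
D(P‖Q) = 3.4217 bits.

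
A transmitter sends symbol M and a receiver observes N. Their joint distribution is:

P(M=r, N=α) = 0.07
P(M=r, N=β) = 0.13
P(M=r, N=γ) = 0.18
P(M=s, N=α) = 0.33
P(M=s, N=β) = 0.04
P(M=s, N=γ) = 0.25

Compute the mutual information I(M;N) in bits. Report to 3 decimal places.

Marginals: p(M) = (0.3800, 0.6200), p(N) = (0.4000, 0.1700, 0.4300).
I(M;N) = H(M) + H(N) − H(M,N).
H(M) = 0.9580, H(N) = 1.4869, H(M,N) = 2.3101.
I(M;N) = 0.9580 + 1.4869 − 2.3101 = 0.135 bits.

0.135 bits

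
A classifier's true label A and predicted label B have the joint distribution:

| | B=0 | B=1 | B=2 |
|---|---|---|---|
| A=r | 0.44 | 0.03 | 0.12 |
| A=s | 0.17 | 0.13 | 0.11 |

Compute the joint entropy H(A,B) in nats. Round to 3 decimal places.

1.530 nats

H(A,B) = −Σ p(x,y)·ln p(x,y) over all 6 cells.
  cell (r,0): −0.44·ln0.44 = 0.3612
  cell (r,1): −0.03·ln0.03 = 0.1052
  cell (r,2): −0.12·ln0.12 = 0.2544
  cell (s,0): −0.17·ln0.17 = 0.3012
  cell (s,1): −0.13·ln0.13 = 0.2652
  cell (s,2): −0.11·ln0.11 = 0.2428
Sum = 1.530 nats.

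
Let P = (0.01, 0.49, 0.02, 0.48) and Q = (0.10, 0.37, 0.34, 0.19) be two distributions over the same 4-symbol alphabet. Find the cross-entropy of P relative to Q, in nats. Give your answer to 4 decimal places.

1.3289 nats

H(P,Q) = −Σ p·ln q.
  −0.01·ln(0.10) = 0.02303
  −0.49·ln(0.37) = 0.48718
  −0.02·ln(0.34) = 0.02158
  −0.48·ln(0.19) = 0.79715
H(P,Q) = 1.3289 nats.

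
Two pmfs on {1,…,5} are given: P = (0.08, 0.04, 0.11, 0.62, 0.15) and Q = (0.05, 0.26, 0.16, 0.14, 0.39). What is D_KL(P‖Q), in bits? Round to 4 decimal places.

1.0110 bits

D(P‖Q) = Σ p·log₂(p/q).
  0.08·log₂(0.08/0.05) = 0.05425
  0.04·log₂(0.04/0.26) = -0.10802
  0.11·log₂(0.11/0.16) = -0.05946
  0.62·log₂(0.62/0.14) = 1.33104
  0.15·log₂(0.15/0.39) = -0.20678
D(P‖Q) = 1.0110 bits.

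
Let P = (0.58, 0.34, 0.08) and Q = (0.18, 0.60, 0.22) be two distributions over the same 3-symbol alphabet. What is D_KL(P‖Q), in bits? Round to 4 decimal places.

D(P‖Q) = Σ p·log₂(p/q).
  0.58·log₂(0.58/0.18) = 0.97907
  0.34·log₂(0.34/0.60) = -0.27861
  0.08·log₂(0.08/0.22) = -0.11675
D(P‖Q) = 0.5837 bits.

0.5837 bits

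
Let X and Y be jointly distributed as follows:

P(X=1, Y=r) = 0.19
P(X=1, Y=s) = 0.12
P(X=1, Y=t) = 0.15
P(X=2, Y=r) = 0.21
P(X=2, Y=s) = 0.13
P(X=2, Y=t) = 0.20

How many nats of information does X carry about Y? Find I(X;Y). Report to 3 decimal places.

Marginals: p(X) = (0.4600, 0.5400), p(Y) = (0.4000, 0.2500, 0.3500).
I(X;Y) = H(X) + H(Y) − H(X,Y).
H(X) = 0.6899, H(Y) = 1.0805, H(X,Y) = 1.7694.
I(X;Y) = 0.6899 + 1.0805 − 1.7694 = 0.001 nats.

0.001 nats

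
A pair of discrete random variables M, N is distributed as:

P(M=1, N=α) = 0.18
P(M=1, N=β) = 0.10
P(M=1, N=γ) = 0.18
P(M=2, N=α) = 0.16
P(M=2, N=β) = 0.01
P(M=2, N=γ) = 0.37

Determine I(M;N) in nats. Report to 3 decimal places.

0.074 nats

Marginals: p(M) = (0.4600, 0.5400), p(N) = (0.3400, 0.1100, 0.5500).
I(M;N) = Σ p(x,y)·ln[p(x,y)/(p(x)p(y))].
  (1,α): 0.18·ln(1.1509) = 0.0253
  (1,β): 0.10·ln(1.9763) = 0.0681
  (1,γ): 0.18·ln(0.7115) = -0.0613
  (2,α): 0.16·ln(0.8715) = -0.0220
  (2,β): 0.01·ln(0.1684) = -0.0178
  (2,γ): 0.37·ln(1.2458) = 0.0813
Sum = 0.074 nats.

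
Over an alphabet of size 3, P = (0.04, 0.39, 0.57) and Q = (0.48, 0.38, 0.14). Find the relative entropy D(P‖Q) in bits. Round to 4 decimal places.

D(P‖Q) = Σ p·log₂(p/q).
  0.04·log₂(0.04/0.48) = -0.14340
  0.39·log₂(0.39/0.38) = 0.01462
  0.57·log₂(0.57/0.14) = 1.15456
D(P‖Q) = 1.0258 bits.

1.0258 bits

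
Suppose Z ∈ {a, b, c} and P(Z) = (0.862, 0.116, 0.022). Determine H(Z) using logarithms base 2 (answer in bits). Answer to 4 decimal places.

0.6663 bits

H(Z) = −Σ p·log₂ p.
  −(0.862)·log₂(0.862) = 0.18468
  −(0.116)·log₂(0.116) = 0.36051
  −(0.022)·log₂(0.022) = 0.12114
Sum: 0.18468 + 0.36051 + 0.12114 = 0.6663 bits.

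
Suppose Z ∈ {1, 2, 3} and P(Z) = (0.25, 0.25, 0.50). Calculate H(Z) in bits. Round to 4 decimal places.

1.5000 bits

H(Z) = −Σ p·log₂ p.
  −(0.25)·log₂(0.25) = 0.50000
  −(0.25)·log₂(0.25) = 0.50000
  −(0.50)·log₂(0.50) = 0.50000
Sum: 0.50000 + 0.50000 + 0.50000 = 1.5000 bits.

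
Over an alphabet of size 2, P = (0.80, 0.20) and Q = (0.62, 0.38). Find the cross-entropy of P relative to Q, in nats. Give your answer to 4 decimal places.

H(P,Q) = −Σ p·ln q.
  −0.80·ln(0.62) = 0.38243
  −0.20·ln(0.38) = 0.19352
H(P,Q) = 0.5759 nats.

0.5759 nats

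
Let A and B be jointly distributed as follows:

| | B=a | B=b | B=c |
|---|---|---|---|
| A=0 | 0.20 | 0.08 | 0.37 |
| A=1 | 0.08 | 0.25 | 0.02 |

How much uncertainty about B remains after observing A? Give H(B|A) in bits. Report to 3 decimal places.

Marginals: p(A) = (0.6500, 0.3500), p(B) = (0.2800, 0.3300, 0.3900).
H(B|A) = Σ p(A) · H(B|A=·).
  A=0: p=0.6500, H(B|A=0) = 1.3579
  A=1: p=0.3500, H(B|A=1) = 1.0694
Weighted sum = 1.257 bits.

1.257 bits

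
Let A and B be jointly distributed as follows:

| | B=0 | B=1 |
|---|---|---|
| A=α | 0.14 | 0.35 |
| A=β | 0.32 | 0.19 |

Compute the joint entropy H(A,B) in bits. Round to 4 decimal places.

1.9085 bits

H(A,B) = −Σ p(x,y)·log₂ p(x,y) over all 4 cells.
  cell (α,0): −0.14·log₂0.14 = 0.39711
  cell (α,1): −0.35·log₂0.35 = 0.53010
  cell (β,0): −0.32·log₂0.32 = 0.52603
  cell (β,1): −0.19·log₂0.19 = 0.45523
Sum = 1.9085 bits.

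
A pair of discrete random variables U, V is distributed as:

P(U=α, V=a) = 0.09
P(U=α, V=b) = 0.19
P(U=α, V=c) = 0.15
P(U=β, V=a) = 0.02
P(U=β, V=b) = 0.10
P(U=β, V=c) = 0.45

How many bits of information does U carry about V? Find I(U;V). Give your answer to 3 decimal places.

0.154 bits

Marginals: p(U) = (0.4300, 0.5700), p(V) = (0.1100, 0.2900, 0.6000).
I(U;V) = Σ p(x,y)·log₂[p(x,y)/(p(x)p(y))].
  (α,a): 0.09·log₂(1.9027) = 0.0835
  (α,b): 0.19·log₂(1.5237) = 0.1154
  (α,c): 0.15·log₂(0.5814) = -0.1174
  (β,a): 0.02·log₂(0.3190) = -0.0330
  (β,b): 0.10·log₂(0.6050) = -0.0725
  (β,c): 0.45·log₂(1.3158) = 0.1782
Sum = 0.154 bits.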